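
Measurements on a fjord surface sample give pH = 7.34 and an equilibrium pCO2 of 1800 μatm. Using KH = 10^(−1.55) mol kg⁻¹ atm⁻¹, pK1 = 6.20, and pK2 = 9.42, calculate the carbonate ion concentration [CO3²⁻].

[CO2*] = KH · pCO2 = 10^(−1.55) × 1800×10^-6 = 5.073×10^-5 mol/kg
α₀ = 1/(1 + K1/[H⁺] + K1K2/[H⁺]²) = 1/(1 + 10^+1.14 + 10^-0.94) = 0.06703
DIC = [CO2*]/α₀ = 5.073×10^-5 / 0.06703 = 0.7568 mmol/kg
[CO3²⁻] = α₂·DIC; α₂ = 0.007696, so [CO3²⁻] = 0.007696 × 0.7568 = 0.00582 mmol/kg = 5.82 μmol/kg

[CO3²⁻] = 5.82 μmol/kg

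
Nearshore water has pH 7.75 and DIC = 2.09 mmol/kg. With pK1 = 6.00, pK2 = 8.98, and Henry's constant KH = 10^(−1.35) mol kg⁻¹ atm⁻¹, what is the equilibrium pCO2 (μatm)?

pCO2 = 773 μatm

α₀ = 1 / (1 + K1/[H⁺] + K1K2/[H⁺]²) = 1 / (1 + 10^+1.75 + 10^+0.52)
   = 1 / (1 + 56.234 + 3.3113) = 1/60.545 = 0.01652
[CO2*] = α₀ × DIC = 0.01652 × 2.09 = 0.03452 mmol/kg
pCO2 = [CO2*]/KH = 3.452×10^-5 / 4.467×10^-2 = 773 μatm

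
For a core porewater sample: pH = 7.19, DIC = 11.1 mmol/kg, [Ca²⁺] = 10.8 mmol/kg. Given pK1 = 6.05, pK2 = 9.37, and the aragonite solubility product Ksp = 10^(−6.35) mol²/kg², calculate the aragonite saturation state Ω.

Ω = 1.64

α₂ = 1 / (1 + [H⁺]/K2 + [H⁺]²/(K1K2)) = 1 / (1 + 10^+2.18 + 10^+1.04)
   = 1 / (1 + 151.36 + 10.965) = 1/163.32 = 0.006123
[CO3²⁻] = α₂ × DIC = 0.006123 × 11.1 = 0.06796 mmol/kg
Ksp = 10^(−6.35) = 4.467×10^-7
Ω = [Ca²⁺][CO3²⁻]/Ksp = (10.8×10^-3)(6.796×10^-5) / 4.467×10^-7 = 1.64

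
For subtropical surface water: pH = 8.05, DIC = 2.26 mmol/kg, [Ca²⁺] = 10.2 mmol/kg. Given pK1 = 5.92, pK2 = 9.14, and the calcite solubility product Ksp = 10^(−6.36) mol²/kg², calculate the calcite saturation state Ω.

Ω = 3.94

α₂ = 1 / (1 + [H⁺]/K2 + [H⁺]²/(K1K2)) = 1 / (1 + 10^+1.09 + 10^-1.04)
   = 1 / (1 + 12.303 + 0.091201) = 1/13.394 = 0.07466
[CO3²⁻] = α₂ × DIC = 0.07466 × 2.26 = 0.1687 mmol/kg
Ksp = 10^(−6.36) = 4.365×10^-7
Ω = [Ca²⁺][CO3²⁻]/Ksp = (10.2×10^-3)(1.687×10^-4) / 4.365×10^-7 = 3.94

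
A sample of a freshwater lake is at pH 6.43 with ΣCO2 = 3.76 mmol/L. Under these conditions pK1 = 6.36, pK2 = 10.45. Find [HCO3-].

α₁ = 1 / (1 + [H⁺]/K1 + K2/[H⁺]) = 1 / (1 + 10^-0.07 + 10^-4.02)
   = 1 / (1 + 0.85114 + 9.5499×10^-5) = 1/1.8512 = 0.5402
[HCO3⁻] = α₁ × DIC = 0.5402 × 3.76 = 2.03 mmol/L

[HCO3⁻] = 2.03 mmol/L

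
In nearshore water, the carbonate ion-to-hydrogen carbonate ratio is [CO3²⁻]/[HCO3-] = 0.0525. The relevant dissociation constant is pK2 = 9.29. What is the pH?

pH = 8.01

From K2 = [H⁺][CO3²⁻]/[HCO3-]:  pH = pK2 + log₁₀([CO3²⁻]/[HCO3-])
log₁₀(0.0525) = -1.280
pH = 9.29 + (-1.280) = 8.01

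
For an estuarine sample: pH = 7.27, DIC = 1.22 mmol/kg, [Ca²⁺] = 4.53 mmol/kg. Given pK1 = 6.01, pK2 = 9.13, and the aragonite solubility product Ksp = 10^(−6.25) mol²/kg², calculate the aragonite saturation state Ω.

Ω = 0.127

α₂ = 1 / (1 + [H⁺]/K2 + [H⁺]²/(K1K2)) = 1 / (1 + 10^+1.86 + 10^+0.60)
   = 1 / (1 + 72.444 + 3.9811) = 1/77.425 = 0.01292
[CO3²⁻] = α₂ × DIC = 0.01292 × 1.22 = 0.01576 mmol/kg = 15.76 μmol/kg
Ksp = 10^(−6.25) = 5.623×10^-7
Ω = [Ca²⁺][CO3²⁻]/Ksp = (4.53×10^-3)(1.576×10^-5) / 5.623×10^-7 = 0.127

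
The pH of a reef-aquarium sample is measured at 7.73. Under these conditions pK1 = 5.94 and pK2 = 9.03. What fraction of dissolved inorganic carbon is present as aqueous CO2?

α₀ = 0.0152

α₀ = 1 / (1 + K1/[H⁺] + K1K2/[H⁺]²) = 1 / (1 + 10^+1.79 + 10^+0.49)
   = 1 / (1 + 61.660 + 3.0903) = 1/65.750 = 0.01521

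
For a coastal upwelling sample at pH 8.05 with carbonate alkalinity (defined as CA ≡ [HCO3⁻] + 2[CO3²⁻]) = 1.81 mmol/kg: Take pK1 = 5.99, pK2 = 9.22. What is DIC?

DIC = 1.72 mmol/kg

CA = [HCO3⁻] + 2[CO3²⁻] = (α₁ + 2α₂)·DIC
At pH 8.05: [H⁺]/K1 = 10^-2.06 = 0.0087096, K2/[H⁺] = 10^-1.17 = 0.067608
α₁ = 1/(1 + 0.0087096 + 0.067608) = 1/1.0763 = 0.9291; α₂ = α₁·K2/[H⁺] = 0.06281
α₁ + 2α₂ = 1.0547
DIC = CA / (α₁ + 2α₂) = 1.81 / 1.0547 = 1.72 mmol/kg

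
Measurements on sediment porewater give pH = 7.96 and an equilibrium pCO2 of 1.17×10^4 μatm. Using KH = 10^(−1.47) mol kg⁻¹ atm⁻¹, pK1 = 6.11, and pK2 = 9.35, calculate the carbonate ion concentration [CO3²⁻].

[CO3²⁻] = 1.14 mmol/kg

[CO2*] = KH · pCO2 = 10^(−1.47) × 1.17×10^4×10^-6 = 3.964×10^-4 mol/kg
α₀ = 1/(1 + K1/[H⁺] + K1K2/[H⁺]²) = 1/(1 + 10^+1.85 + 10^+0.46) = 0.01339
DIC = [CO2*]/α₀ = 3.964×10^-4 / 0.01339 = 29.61 mmol/kg
[CO3²⁻] = α₂·DIC; α₂ = 0.03862, so [CO3²⁻] = 0.03862 × 29.61 = 1.14 mmol/kg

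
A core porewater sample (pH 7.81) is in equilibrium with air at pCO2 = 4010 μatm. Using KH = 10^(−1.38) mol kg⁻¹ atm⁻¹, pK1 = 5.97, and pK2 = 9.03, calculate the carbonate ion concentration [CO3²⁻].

[CO3²⁻] = 0.697 mmol/kg

[CO2*] = KH · pCO2 = 10^(−1.38) × 4010×10^-6 = 1.672×10^-4 mol/kg
α₀ = 1/(1 + K1/[H⁺] + K1K2/[H⁺]²) = 1/(1 + 10^+1.84 + 10^+0.62) = 0.01345
DIC = [CO2*]/α₀ = 1.672×10^-4 / 0.01345 = 12.43 mmol/kg
[CO3²⁻] = α₂·DIC; α₂ = 0.05607, so [CO3²⁻] = 0.05607 × 12.43 = 0.697 mmol/kg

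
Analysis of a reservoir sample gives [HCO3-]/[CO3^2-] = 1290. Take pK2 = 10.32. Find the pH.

pH = 7.21

From K2 = [H⁺][CO3^2-]/[HCO3-]:  pH = pK2 − log₁₀([HCO3-]/[CO3^2-])
log₁₀(1290) = +3.111
pH = 10.32 − (+3.111) = 7.21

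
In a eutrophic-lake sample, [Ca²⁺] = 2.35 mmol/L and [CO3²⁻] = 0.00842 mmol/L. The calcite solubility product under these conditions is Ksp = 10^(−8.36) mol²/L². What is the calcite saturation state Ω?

Ksp = 10^(−8.36) = 4.365×10^-9
Ω = [Ca²⁺][CO3²⁻]/Ksp = (2.35×10^-3)(0.00842×10^-3) / 4.365×10^-9 = 4.53

Ω = 4.53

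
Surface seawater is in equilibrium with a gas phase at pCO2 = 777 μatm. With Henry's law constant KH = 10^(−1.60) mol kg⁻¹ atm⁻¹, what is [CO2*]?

KH = 10^(−1.60) = 2.512×10^-2 mol kg⁻¹ atm⁻¹
[CO2*] = KH · pCO2 = 2.512×10^-2 × 777×10^-6 atm = 1.95×10^-5 mol/kg

[CO2*] = 19.5 μmol/kg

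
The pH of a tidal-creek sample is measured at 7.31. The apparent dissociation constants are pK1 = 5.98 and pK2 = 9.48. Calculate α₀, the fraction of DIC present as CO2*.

α₀ = 1 / (1 + K1/[H⁺] + K1K2/[H⁺]²) = 1 / (1 + 10^+1.33 + 10^-0.84)
   = 1 / (1 + 21.380 + 0.14454) = 1/22.524 = 0.04440

α₀ = 0.0444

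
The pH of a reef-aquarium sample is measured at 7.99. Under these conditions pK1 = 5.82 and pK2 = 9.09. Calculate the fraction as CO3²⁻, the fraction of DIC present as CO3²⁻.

α₂ = 0.0731

α₂ = 1 / (1 + [H⁺]/K2 + [H⁺]²/(K1K2)) = 1 / (1 + 10^+1.10 + 10^-1.07)
   = 1 / (1 + 12.589 + 0.085114) = 1/13.674 = 0.07313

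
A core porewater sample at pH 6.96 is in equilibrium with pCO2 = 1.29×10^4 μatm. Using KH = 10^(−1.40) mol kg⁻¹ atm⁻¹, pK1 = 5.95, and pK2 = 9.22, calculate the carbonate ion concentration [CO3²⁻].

[CO2*] = KH · pCO2 = 10^(−1.40) × 1.29×10^4×10^-6 = 5.136×10^-4 mol/kg
α₀ = 1/(1 + K1/[H⁺] + K1K2/[H⁺]²) = 1/(1 + 10^+1.01 + 10^-1.25) = 0.08858
DIC = [CO2*]/α₀ = 5.136×10^-4 / 0.08858 = 5.798 mmol/kg
[CO3²⁻] = α₂·DIC; α₂ = 0.004981, so [CO3²⁻] = 0.004981 × 5.798 = 0.0289 mmol/kg

[CO3²⁻] = 0.0289 mmol/kg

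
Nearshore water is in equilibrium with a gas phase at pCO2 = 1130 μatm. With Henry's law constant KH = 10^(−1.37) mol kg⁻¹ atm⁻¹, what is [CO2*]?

[CO2*] = 48.2 μmol/kg

KH = 10^(−1.37) = 4.266×10^-2 mol kg⁻¹ atm⁻¹
[CO2*] = KH · pCO2 = 4.266×10^-2 × 1130×10^-6 atm = 4.82×10^-5 mol/kg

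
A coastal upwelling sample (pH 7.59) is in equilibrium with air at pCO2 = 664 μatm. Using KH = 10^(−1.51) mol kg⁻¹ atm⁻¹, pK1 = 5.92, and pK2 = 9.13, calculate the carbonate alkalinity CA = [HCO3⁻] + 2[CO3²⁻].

[CO2*] = KH · pCO2 = 10^(−1.51) × 664×10^-6 = 2.052×10^-5 mol/kg
α₀ = 1/(1 + K1/[H⁺] + K1K2/[H⁺]²) = 1/(1 + 10^+1.67 + 10^+0.13) = 0.02036
DIC = [CO2*]/α₀ = 2.052×10^-5 / 0.02036 = 1.008 mmol/kg
CA = (α₁ + 2α₂)·DIC = (0.9522 + 2×0.02746) × 1.008 = 1.02 mmol/kg

CA = 1.02 mmol/kg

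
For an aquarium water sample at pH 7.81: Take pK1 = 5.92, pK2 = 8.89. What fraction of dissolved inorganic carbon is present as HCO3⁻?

α₁ = 1 / (1 + [H⁺]/K1 + K2/[H⁺]) = 1 / (1 + 10^-1.89 + 10^-1.08)
   = 1 / (1 + 0.012882 + 0.083176) = 1/1.0961 = 0.9124

α₁ = 0.912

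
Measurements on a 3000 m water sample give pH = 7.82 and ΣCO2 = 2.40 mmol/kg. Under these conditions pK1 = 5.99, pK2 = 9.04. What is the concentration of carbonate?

α₂ = 1 / (1 + [H⁺]/K2 + [H⁺]²/(K1K2)) = 1 / (1 + 10^+1.22 + 10^-0.61)
   = 1 / (1 + 16.596 + 0.24547) = 1/17.841 = 0.05605
[CO3²⁻] = α₂ × DIC = 0.05605 × 2.40 = 0.135 mmol/kg

[CO3²⁻] = 0.135 mmol/kg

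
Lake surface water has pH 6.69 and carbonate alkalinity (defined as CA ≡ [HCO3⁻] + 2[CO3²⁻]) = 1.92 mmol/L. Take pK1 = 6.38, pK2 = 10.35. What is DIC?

CA = [HCO3⁻] + 2[CO3²⁻] = (α₁ + 2α₂)·DIC
At pH 6.69: [H⁺]/K1 = 10^-0.31 = 0.48978, K2/[H⁺] = 10^-3.66 = 0.00021878
α₁ = 1/(1 + 0.48978 + 0.00021878) = 1/1.4900 = 0.6711; α₂ = α₁·K2/[H⁺] = 0.0001468
α₁ + 2α₂ = 0.6714
DIC = CA / (α₁ + 2α₂) = 1.92 / 0.6714 = 2.86 mmol/L

DIC = 2.86 mmol/L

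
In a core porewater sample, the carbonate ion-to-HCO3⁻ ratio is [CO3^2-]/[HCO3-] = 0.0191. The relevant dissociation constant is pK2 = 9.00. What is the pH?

pH = 7.28

From K2 = [H⁺][CO3^2-]/[HCO3-]:  pH = pK2 + log₁₀([CO3^2-]/[HCO3-])
log₁₀(0.0191) = -1.719
pH = 9.00 + (-1.719) = 7.28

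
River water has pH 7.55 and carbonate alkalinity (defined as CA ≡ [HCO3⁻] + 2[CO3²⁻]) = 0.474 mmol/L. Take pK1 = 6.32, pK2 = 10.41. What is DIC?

CA = [HCO3⁻] + 2[CO3²⁻] = (α₁ + 2α₂)·DIC
At pH 7.55: [H⁺]/K1 = 10^-1.23 = 0.058884, K2/[H⁺] = 10^-2.86 = 0.0013804
α₁ = 1/(1 + 0.058884 + 0.0013804) = 1/1.0603 = 0.9432; α₂ = α₁·K2/[H⁺] = 0.001302
α₁ + 2α₂ = 0.9458
DIC = CA / (α₁ + 2α₂) = 0.474 / 0.9458 = 0.501 mmol/L

DIC = 0.501 mmol/L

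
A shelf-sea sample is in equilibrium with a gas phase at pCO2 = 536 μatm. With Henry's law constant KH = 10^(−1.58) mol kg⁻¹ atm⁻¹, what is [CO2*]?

[CO2*] = 14.1 μmol/kg

KH = 10^(−1.58) = 2.630×10^-2 mol kg⁻¹ atm⁻¹
[CO2*] = KH · pCO2 = 2.630×10^-2 × 536×10^-6 atm = 1.41×10^-5 mol/kg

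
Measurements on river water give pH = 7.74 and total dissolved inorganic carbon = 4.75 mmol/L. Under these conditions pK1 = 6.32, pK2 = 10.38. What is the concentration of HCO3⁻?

α₁ = 1 / (1 + [H⁺]/K1 + K2/[H⁺]) = 1 / (1 + 10^-1.42 + 10^-2.64)
   = 1 / (1 + 0.038019 + 0.0022909) = 1/1.0403 = 0.9613
[HCO3⁻] = α₁ × DIC = 0.9613 × 4.75 = 4.57 mmol/L

[HCO3⁻] = 4.57 mmol/L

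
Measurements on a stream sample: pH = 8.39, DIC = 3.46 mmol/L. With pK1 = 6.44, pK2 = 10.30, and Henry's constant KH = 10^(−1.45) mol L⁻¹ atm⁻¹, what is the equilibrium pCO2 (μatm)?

pCO2 = 1070 μatm

α₀ = 1 / (1 + K1/[H⁺] + K1K2/[H⁺]²) = 1 / (1 + 10^+1.95 + 10^+0.04)
   = 1 / (1 + 89.125 + 1.0965) = 1/91.222 = 0.01096
[CO2*] = α₀ × DIC = 0.01096 × 3.46 = 0.03793 mmol/L
pCO2 = [CO2*]/KH = 3.793×10^-5 / 3.548×10^-2 = 1070 μatm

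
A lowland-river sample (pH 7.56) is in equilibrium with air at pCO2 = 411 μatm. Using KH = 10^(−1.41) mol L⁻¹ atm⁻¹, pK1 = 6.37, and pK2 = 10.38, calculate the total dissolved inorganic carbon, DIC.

DIC = 0.264 mmol/L

[CO2*] = KH · pCO2 = 10^(−1.41) × 411×10^-6 = 1.599×10^-5 mol/L
α₀ = 1/(1 + K1/[H⁺] + K1K2/[H⁺]²) = 1/(1 + 10^+1.19 + 10^-1.63) = 0.06056
DIC = [CO2*]/α₀ = 1.599×10^-5 / 0.06056 = 0.264 mmol/L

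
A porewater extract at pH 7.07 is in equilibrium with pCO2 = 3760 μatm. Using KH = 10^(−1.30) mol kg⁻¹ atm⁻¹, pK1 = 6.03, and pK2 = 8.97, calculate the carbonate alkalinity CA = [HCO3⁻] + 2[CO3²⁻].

[CO2*] = KH · pCO2 = 10^(−1.30) × 3760×10^-6 = 1.884×10^-4 mol/kg
α₀ = 1/(1 + K1/[H⁺] + K1K2/[H⁺]²) = 1/(1 + 10^+1.04 + 10^-0.86) = 0.08263
DIC = [CO2*]/α₀ = 1.884×10^-4 / 0.08263 = 2.281 mmol/kg
CA = (α₁ + 2α₂)·DIC = (0.9060 + 2×0.01141) × 2.281 = 2.12 mmol/kg

CA = 2.12 mmol/kg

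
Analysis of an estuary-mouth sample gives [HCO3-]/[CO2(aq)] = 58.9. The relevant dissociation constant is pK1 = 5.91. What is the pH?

pH = 7.68

From K1 = [H⁺][HCO3-]/[CO2(aq)]:  pH = pK1 + log₁₀([HCO3-]/[CO2(aq)])
log₁₀(58.9) = +1.770
pH = 5.91 + (+1.770) = 7.68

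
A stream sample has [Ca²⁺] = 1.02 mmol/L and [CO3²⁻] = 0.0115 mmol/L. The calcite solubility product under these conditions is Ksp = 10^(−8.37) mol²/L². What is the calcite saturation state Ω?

Ksp = 10^(−8.37) = 4.266×10^-9
Ω = [Ca²⁺][CO3²⁻]/Ksp = (1.02×10^-3)(0.0115×10^-3) / 4.266×10^-9 = 2.75

Ω = 2.75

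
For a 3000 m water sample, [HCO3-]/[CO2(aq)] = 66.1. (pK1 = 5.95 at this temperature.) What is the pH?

From K1 = [H⁺][HCO3-]/[CO2(aq)]:  pH = pK1 + log₁₀([HCO3-]/[CO2(aq)])
log₁₀(66.1) = +1.820
pH = 5.95 + (+1.820) = 7.77

pH = 7.77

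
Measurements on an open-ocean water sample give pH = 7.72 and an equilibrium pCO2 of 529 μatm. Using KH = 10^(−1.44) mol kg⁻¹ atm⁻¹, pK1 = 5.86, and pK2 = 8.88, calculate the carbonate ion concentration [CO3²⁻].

[CO2*] = KH · pCO2 = 10^(−1.44) × 529×10^-6 = 1.921×10^-5 mol/kg
α₀ = 1/(1 + K1/[H⁺] + K1K2/[H⁺]²) = 1/(1 + 10^+1.86 + 10^+0.70) = 0.01275
DIC = [CO2*]/α₀ = 1.921×10^-5 / 0.01275 = 1.507 mmol/kg
[CO3²⁻] = α₂·DIC; α₂ = 0.06388, so [CO3²⁻] = 0.06388 × 1.507 = 0.0963 mmol/kg

[CO3²⁻] = 0.0963 mmol/kg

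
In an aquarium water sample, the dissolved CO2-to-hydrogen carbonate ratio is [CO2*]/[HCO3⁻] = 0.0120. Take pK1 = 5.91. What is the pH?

From K1 = [H⁺][HCO3⁻]/[CO2*]:  pH = pK1 − log₁₀([CO2*]/[HCO3⁻])
log₁₀(0.0120) = -1.921
pH = 5.91 − (-1.921) = 7.83

pH = 7.83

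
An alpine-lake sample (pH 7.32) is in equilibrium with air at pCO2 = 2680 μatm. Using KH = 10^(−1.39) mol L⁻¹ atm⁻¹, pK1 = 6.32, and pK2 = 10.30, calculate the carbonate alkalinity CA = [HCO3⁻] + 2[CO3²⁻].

CA = 1.09 mmol/L

[CO2*] = KH · pCO2 = 10^(−1.39) × 2680×10^-6 = 1.092×10^-4 mol/L
α₀ = 1/(1 + K1/[H⁺] + K1K2/[H⁺]²) = 1/(1 + 10^+1.00 + 10^-1.98) = 0.09082
DIC = [CO2*]/α₀ = 1.092×10^-4 / 0.09082 = 1.202 mmol/L
CA = (α₁ + 2α₂)·DIC = (0.9082 + 2×0.0009510) × 1.202 = 1.09 mmol/L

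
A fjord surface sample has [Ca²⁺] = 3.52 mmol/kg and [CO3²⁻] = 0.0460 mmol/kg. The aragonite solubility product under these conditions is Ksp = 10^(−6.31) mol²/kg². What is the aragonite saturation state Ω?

Ω = 0.331

Ksp = 10^(−6.31) = 4.898×10^-7
Ω = [Ca²⁺][CO3²⁻]/Ksp = (3.52×10^-3)(0.0460×10^-3) / 4.898×10^-7 = 0.331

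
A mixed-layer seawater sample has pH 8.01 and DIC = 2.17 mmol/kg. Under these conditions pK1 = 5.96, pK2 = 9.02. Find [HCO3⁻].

[HCO3⁻] = 1.96 mmol/kg

α₁ = 1 / (1 + [H⁺]/K1 + K2/[H⁺]) = 1 / (1 + 10^-2.05 + 10^-1.01)
   = 1 / (1 + 0.0089125 + 0.097724) = 1/1.1066 = 0.9036
[HCO3⁻] = α₁ × DIC = 0.9036 × 2.17 = 1.96 mmol/kg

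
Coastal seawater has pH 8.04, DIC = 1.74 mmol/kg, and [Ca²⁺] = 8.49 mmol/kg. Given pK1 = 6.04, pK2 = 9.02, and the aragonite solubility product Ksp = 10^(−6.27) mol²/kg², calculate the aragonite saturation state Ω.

α₂ = 1 / (1 + [H⁺]/K2 + [H⁺]²/(K1K2)) = 1 / (1 + 10^+0.98 + 10^-1.02)
   = 1 / (1 + 9.5499 + 0.095499) = 1/10.645 = 0.09394
[CO3²⁻] = α₂ × DIC = 0.09394 × 1.74 = 0.1635 mmol/kg
Ksp = 10^(−6.27) = 5.370×10^-7
Ω = [Ca²⁺][CO3²⁻]/Ksp = (8.49×10^-3)(1.635×10^-4) / 5.370×10^-7 = 2.58

Ω = 2.58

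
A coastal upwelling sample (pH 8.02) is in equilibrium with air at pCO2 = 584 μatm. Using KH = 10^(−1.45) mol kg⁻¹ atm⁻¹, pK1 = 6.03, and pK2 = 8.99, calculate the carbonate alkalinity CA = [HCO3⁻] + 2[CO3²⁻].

CA = 2.46 mmol/kg

[CO2*] = KH · pCO2 = 10^(−1.45) × 584×10^-6 = 2.072×10^-5 mol/kg
α₀ = 1/(1 + K1/[H⁺] + K1K2/[H⁺]²) = 1/(1 + 10^+1.99 + 10^+1.02) = 0.009158
DIC = [CO2*]/α₀ = 2.072×10^-5 / 0.009158 = 2.263 mmol/kg
CA = (α₁ + 2α₂)·DIC = (0.8949 + 2×0.09590) × 2.263 = 2.46 mmol/kg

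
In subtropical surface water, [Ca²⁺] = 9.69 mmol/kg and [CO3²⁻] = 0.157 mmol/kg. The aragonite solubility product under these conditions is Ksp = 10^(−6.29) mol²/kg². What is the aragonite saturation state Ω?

Ksp = 10^(−6.29) = 5.129×10^-7
Ω = [Ca²⁺][CO3²⁻]/Ksp = (9.69×10^-3)(0.157×10^-3) / 5.129×10^-7 = 2.97

Ω = 2.97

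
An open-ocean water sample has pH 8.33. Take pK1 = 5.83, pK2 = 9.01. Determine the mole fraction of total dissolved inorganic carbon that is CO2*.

α₀ = 1 / (1 + K1/[H⁺] + K1K2/[H⁺]²) = 1 / (1 + 10^+2.50 + 10^+1.82)
   = 1 / (1 + 316.23 + 66.069) = 1/383.30 = 0.002609

α₀ = 0.00261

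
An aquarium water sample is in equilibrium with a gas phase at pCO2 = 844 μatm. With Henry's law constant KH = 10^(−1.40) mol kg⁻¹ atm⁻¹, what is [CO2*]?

KH = 10^(−1.40) = 3.981×10^-2 mol kg⁻¹ atm⁻¹
[CO2*] = KH · pCO2 = 3.981×10^-2 × 844×10^-6 atm = 3.36×10^-5 mol/kg

[CO2*] = 33.6 μmol/kg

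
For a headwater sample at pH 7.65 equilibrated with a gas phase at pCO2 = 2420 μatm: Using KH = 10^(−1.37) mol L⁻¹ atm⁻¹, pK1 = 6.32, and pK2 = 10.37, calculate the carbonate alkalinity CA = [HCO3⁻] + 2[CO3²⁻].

CA = 2.22 mmol/L

[CO2*] = KH · pCO2 = 10^(−1.37) × 2420×10^-6 = 1.032×10^-4 mol/L
α₀ = 1/(1 + K1/[H⁺] + K1K2/[H⁺]²) = 1/(1 + 10^+1.33 + 10^-1.39) = 0.04460
DIC = [CO2*]/α₀ = 1.032×10^-4 / 0.04460 = 2.315 mmol/L
CA = (α₁ + 2α₂)·DIC = (0.9536 + 2×0.001817) × 2.315 = 2.22 mmol/L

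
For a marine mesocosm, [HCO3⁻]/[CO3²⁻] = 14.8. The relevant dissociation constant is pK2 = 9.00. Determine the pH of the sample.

pH = 7.83

From K2 = [H⁺][CO3²⁻]/[HCO3⁻]:  pH = pK2 − log₁₀([HCO3⁻]/[CO3²⁻])
log₁₀(14.8) = +1.170
pH = 9.00 − (+1.170) = 7.83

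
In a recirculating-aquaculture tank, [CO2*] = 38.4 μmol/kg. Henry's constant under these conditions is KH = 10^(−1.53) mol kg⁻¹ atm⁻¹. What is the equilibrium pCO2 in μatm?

KH = 10^(−1.53) = 2.951×10^-2 mol kg⁻¹ atm⁻¹
pCO2 = [CO2*]/KH = 38.4×10^-6 / 2.951×10^-2 = 1.30×10^-3 atm = 1300 μatm

pCO2 = 1300 μatm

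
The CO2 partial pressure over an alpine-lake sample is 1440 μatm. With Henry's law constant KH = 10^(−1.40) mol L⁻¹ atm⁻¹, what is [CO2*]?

[CO2*] = 57.3 μmol/L

KH = 10^(−1.40) = 3.981×10^-2 mol L⁻¹ atm⁻¹
[CO2*] = KH · pCO2 = 3.981×10^-2 × 1440×10^-6 atm = 5.73×10^-5 mol/L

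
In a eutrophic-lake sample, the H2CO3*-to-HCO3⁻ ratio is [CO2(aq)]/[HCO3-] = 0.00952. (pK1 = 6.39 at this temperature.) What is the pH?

pH = 8.41

From K1 = [H⁺][HCO3-]/[CO2(aq)]:  pH = pK1 − log₁₀([CO2(aq)]/[HCO3-])
log₁₀(0.00952) = -2.021
pH = 6.39 − (-2.021) = 8.41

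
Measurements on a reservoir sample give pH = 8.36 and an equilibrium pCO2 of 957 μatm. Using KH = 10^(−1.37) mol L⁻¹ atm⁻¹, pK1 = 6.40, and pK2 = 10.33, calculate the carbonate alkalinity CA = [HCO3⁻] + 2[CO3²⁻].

[CO2*] = KH · pCO2 = 10^(−1.37) × 957×10^-6 = 4.082×10^-5 mol/L
α₀ = 1/(1 + K1/[H⁺] + K1K2/[H⁺]²) = 1/(1 + 10^+1.96 + 10^-0.01) = 0.01073
DIC = [CO2*]/α₀ = 4.082×10^-5 / 0.01073 = 3.804 mmol/L
CA = (α₁ + 2α₂)·DIC = (0.9788 + 2×0.01049) × 3.804 = 3.80 mmol/L

CA = 3.80 mmol/L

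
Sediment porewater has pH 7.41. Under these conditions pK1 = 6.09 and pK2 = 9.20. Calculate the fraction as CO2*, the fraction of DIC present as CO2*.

α₀ = 1 / (1 + K1/[H⁺] + K1K2/[H⁺]²) = 1 / (1 + 10^+1.32 + 10^-0.47)
   = 1 / (1 + 20.893 + 0.33884) = 1/22.232 = 0.04498

α₀ = 0.0450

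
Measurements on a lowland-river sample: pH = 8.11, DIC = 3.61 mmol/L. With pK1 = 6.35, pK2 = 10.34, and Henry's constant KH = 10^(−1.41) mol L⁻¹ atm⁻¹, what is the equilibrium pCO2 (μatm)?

pCO2 = 1580 μatm

α₀ = 1 / (1 + K1/[H⁺] + K1K2/[H⁺]²) = 1 / (1 + 10^+1.76 + 10^-0.47)
   = 1 / (1 + 57.544 + 0.33884) = 1/58.883 = 0.01698
[CO2*] = α₀ × DIC = 0.01698 × 3.61 = 0.06131 mmol/L
pCO2 = [CO2*]/KH = 6.131×10^-5 / 3.890×10^-2 = 1580 μatm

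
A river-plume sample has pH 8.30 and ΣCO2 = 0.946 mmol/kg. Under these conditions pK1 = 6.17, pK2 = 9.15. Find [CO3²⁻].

α₂ = 1 / (1 + [H⁺]/K2 + [H⁺]²/(K1K2)) = 1 / (1 + 10^+0.85 + 10^-1.28)
   = 1 / (1 + 7.0795 + 0.052481) = 1/8.1319 = 0.1230
[CO3²⁻] = α₂ × DIC = 0.1230 × 0.946 = 0.116 mmol/kg

[CO3²⁻] = 0.116 mmol/kg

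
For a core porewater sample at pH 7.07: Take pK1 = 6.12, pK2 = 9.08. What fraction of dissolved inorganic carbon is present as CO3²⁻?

α₂ = 0.00871

α₂ = 1 / (1 + [H⁺]/K2 + [H⁺]²/(K1K2)) = 1 / (1 + 10^+2.01 + 10^+1.06)
   = 1 / (1 + 102.33 + 11.482) = 1/114.81 = 0.008710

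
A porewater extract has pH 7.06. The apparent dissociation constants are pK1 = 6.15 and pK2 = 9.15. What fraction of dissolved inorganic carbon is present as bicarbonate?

α₁ = 1 / (1 + [H⁺]/K1 + K2/[H⁺]) = 1 / (1 + 10^-0.91 + 10^-2.09)
   = 1 / (1 + 0.12303 + 0.0081283) = 1/1.1312 = 0.8841

α₁ = 0.884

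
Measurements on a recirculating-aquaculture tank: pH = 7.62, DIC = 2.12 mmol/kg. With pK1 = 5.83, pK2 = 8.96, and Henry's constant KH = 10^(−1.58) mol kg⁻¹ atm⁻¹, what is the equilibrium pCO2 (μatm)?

α₀ = 1 / (1 + K1/[H⁺] + K1K2/[H⁺]²) = 1 / (1 + 10^+1.79 + 10^+0.45)
   = 1 / (1 + 61.660 + 2.8184) = 1/65.478 = 0.01527
[CO2*] = α₀ × DIC = 0.01527 × 2.12 = 0.03238 mmol/kg
pCO2 = [CO2*]/KH = 3.238×10^-5 / 2.630×10^-2 = 1230 μatm

pCO2 = 1230 μatm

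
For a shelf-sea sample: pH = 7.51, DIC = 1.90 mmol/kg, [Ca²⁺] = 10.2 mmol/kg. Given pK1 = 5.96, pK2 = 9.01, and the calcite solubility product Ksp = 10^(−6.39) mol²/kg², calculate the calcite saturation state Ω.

Ω = 1.42

α₂ = 1 / (1 + [H⁺]/K2 + [H⁺]²/(K1K2)) = 1 / (1 + 10^+1.50 + 10^-0.05)
   = 1 / (1 + 31.623 + 0.89125) = 1/33.514 = 0.02984
[CO3²⁻] = α₂ × DIC = 0.02984 × 1.90 = 0.05669 mmol/kg
Ksp = 10^(−6.39) = 4.074×10^-7
Ω = [Ca²⁺][CO3²⁻]/Ksp = (10.2×10^-3)(5.669×10^-5) / 4.074×10^-7 = 1.42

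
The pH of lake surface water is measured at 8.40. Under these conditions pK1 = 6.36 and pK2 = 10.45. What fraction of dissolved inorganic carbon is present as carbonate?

α₂ = 0.00875

α₂ = 1 / (1 + [H⁺]/K2 + [H⁺]²/(K1K2)) = 1 / (1 + 10^+2.05 + 10^+0.01)
   = 1 / (1 + 112.20 + 1.0233) = 1/114.23 = 0.008755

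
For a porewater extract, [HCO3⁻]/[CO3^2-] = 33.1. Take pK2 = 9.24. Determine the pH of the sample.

pH = 7.72

From K2 = [H⁺][CO3^2-]/[HCO3⁻]:  pH = pK2 − log₁₀([HCO3⁻]/[CO3^2-])
log₁₀(33.1) = +1.520
pH = 9.24 − (+1.520) = 7.72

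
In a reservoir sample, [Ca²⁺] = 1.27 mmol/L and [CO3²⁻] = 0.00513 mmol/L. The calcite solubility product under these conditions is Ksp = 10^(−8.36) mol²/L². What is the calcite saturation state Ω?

Ω = 1.49

Ksp = 10^(−8.36) = 4.365×10^-9
Ω = [Ca²⁺][CO3²⁻]/Ksp = (1.27×10^-3)(0.00513×10^-3) / 4.365×10^-9 = 1.49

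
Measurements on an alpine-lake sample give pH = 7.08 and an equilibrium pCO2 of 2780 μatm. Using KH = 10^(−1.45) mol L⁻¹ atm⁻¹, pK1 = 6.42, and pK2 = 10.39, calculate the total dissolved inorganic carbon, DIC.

[CO2*] = KH · pCO2 = 10^(−1.45) × 2780×10^-6 = 9.864×10^-5 mol/L
α₀ = 1/(1 + K1/[H⁺] + K1K2/[H⁺]²) = 1/(1 + 10^+0.66 + 10^-2.65) = 0.1794
DIC = [CO2*]/α₀ = 9.864×10^-5 / 0.1794 = 0.550 mmol/L

DIC = 0.550 mmol/L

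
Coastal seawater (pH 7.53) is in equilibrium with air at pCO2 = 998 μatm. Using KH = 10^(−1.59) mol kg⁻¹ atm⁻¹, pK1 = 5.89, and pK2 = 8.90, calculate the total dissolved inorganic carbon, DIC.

DIC = 1.19 mmol/kg

[CO2*] = KH · pCO2 = 10^(−1.59) × 998×10^-6 = 2.565×10^-5 mol/kg
α₀ = 1/(1 + K1/[H⁺] + K1K2/[H⁺]²) = 1/(1 + 10^+1.64 + 10^+0.27) = 0.02150
DIC = [CO2*]/α₀ = 2.565×10^-5 / 0.02150 = 1.19 mmol/kg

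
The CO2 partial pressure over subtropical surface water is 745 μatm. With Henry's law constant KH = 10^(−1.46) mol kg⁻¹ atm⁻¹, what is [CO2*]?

KH = 10^(−1.46) = 3.467×10^-2 mol kg⁻¹ atm⁻¹
[CO2*] = KH · pCO2 = 3.467×10^-2 × 745×10^-6 atm = 2.58×10^-5 mol/kg

[CO2*] = 25.8 μmol/kg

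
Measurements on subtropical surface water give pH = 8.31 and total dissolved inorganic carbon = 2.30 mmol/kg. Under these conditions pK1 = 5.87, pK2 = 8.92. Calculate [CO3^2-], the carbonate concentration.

[CO3²⁻] = 0.452 mmol/kg

α₂ = 1 / (1 + [H⁺]/K2 + [H⁺]²/(K1K2)) = 1 / (1 + 10^+0.61 + 10^-1.83)
   = 1 / (1 + 4.0738 + 0.014791) = 1/5.0886 = 0.1965
[CO3²⁻] = α₂ × DIC = 0.1965 × 2.30 = 0.452 mmol/kg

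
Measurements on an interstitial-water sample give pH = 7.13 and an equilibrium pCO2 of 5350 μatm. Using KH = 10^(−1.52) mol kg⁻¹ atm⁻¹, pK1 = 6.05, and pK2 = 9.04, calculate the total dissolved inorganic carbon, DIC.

[CO2*] = KH · pCO2 = 10^(−1.52) × 5350×10^-6 = 1.616×10^-4 mol/kg
α₀ = 1/(1 + K1/[H⁺] + K1K2/[H⁺]²) = 1/(1 + 10^+1.08 + 10^-0.83) = 0.07593
DIC = [CO2*]/α₀ = 1.616×10^-4 / 0.07593 = 2.13 mmol/kg

DIC = 2.13 mmol/kg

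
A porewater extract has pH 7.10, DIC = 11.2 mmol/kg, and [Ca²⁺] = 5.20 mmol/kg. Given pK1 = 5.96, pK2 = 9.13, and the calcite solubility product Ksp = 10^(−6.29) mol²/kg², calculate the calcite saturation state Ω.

α₂ = 1 / (1 + [H⁺]/K2 + [H⁺]²/(K1K2)) = 1 / (1 + 10^+2.03 + 10^+0.89)
   = 1 / (1 + 107.15 + 7.7625) = 1/115.91 = 0.008627
[CO3²⁻] = α₂ × DIC = 0.008627 × 11.2 = 0.09662 mmol/kg
Ksp = 10^(−6.29) = 5.129×10^-7
Ω = [Ca²⁺][CO3²⁻]/Ksp = (5.20×10^-3)(9.662×10^-5) / 5.129×10^-7 = 0.980

Ω = 0.980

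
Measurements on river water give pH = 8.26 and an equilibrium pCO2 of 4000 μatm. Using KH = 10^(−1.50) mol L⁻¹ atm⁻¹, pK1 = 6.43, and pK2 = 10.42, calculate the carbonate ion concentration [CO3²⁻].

[CO3²⁻] = 0.0592 mmol/L

[CO2*] = KH · pCO2 = 10^(−1.50) × 4000×10^-6 = 1.265×10^-4 mol/L
α₀ = 1/(1 + K1/[H⁺] + K1K2/[H⁺]²) = 1/(1 + 10^+1.83 + 10^-0.33) = 0.01448
DIC = [CO2*]/α₀ = 1.265×10^-4 / 0.01448 = 8.738 mmol/L
[CO3²⁻] = α₂·DIC; α₂ = 0.006771, so [CO3²⁻] = 0.006771 × 8.738 = 0.0592 mmol/L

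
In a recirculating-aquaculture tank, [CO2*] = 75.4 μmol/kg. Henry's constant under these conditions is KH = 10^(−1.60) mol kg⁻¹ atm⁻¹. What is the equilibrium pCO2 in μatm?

KH = 10^(−1.60) = 2.512×10^-2 mol kg⁻¹ atm⁻¹
pCO2 = [CO2*]/KH = 75.4×10^-6 / 2.512×10^-2 = 3.00×10^-3 atm = 3000 μatm

pCO2 = 3000 μatm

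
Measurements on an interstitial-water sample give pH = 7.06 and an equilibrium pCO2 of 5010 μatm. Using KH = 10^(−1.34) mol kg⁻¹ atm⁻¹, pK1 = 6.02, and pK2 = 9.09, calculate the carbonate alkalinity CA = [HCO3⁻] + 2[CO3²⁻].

[CO2*] = KH · pCO2 = 10^(−1.34) × 5010×10^-6 = 2.290×10^-4 mol/kg
α₀ = 1/(1 + K1/[H⁺] + K1K2/[H⁺]²) = 1/(1 + 10^+1.04 + 10^-0.99) = 0.08287
DIC = [CO2*]/α₀ = 2.290×10^-4 / 0.08287 = 2.763 mmol/kg
CA = (α₁ + 2α₂)·DIC = (0.9087 + 2×0.008480) × 2.763 = 2.56 mmol/kg

CA = 2.56 mmol/kg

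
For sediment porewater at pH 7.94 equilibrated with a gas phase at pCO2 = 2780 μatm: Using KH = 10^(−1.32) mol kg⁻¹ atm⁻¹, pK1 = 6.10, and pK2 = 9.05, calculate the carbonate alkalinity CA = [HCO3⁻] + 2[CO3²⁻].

[CO2*] = KH · pCO2 = 10^(−1.32) × 2780×10^-6 = 1.331×10^-4 mol/kg
α₀ = 1/(1 + K1/[H⁺] + K1K2/[H⁺]²) = 1/(1 + 10^+1.84 + 10^+0.73) = 0.01324
DIC = [CO2*]/α₀ = 1.331×10^-4 / 0.01324 = 10.05 mmol/kg
CA = (α₁ + 2α₂)·DIC = (0.9157 + 2×0.07108) × 10.05 = 10.6 mmol/kg

CA = 10.6 mmol/kg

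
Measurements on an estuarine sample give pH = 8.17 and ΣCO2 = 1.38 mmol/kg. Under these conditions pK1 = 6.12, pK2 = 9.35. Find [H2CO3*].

α₀ = 1 / (1 + K1/[H⁺] + K1K2/[H⁺]²) = 1 / (1 + 10^+2.05 + 10^+0.87)
   = 1 / (1 + 112.20 + 7.4131) = 1/120.61 = 0.008291
[CO2*] = α₀ × DIC = 0.008291 × 1.38 = 0.0114 mmol/kg = 11.4 μmol/kg

[CO2*] = 11.4 μmol/kg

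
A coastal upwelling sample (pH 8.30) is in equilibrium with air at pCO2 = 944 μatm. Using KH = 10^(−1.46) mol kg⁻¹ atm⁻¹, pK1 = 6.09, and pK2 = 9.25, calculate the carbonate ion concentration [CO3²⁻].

[CO3²⁻] = 0.596 mmol/kg

[CO2*] = KH · pCO2 = 10^(−1.46) × 944×10^-6 = 3.273×10^-5 mol/kg
α₀ = 1/(1 + K1/[H⁺] + K1K2/[H⁺]²) = 1/(1 + 10^+2.21 + 10^+1.26) = 0.005513
DIC = [CO2*]/α₀ = 3.273×10^-5 / 0.005513 = 5.937 mmol/kg
[CO3²⁻] = α₂·DIC; α₂ = 0.1003, so [CO3²⁻] = 0.1003 × 5.937 = 0.596 mmol/kg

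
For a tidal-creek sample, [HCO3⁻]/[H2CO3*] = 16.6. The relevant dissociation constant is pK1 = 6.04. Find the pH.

pH = 7.26

From K1 = [H⁺][HCO3⁻]/[H2CO3*]:  pH = pK1 + log₁₀([HCO3⁻]/[H2CO3*])
log₁₀(16.6) = +1.220
pH = 6.04 + (+1.220) = 7.26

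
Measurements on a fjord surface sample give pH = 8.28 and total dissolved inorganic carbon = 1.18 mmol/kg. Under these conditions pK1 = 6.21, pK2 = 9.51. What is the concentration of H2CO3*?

[CO2*] = 9.41 μmol/kg

α₀ = 1 / (1 + K1/[H⁺] + K1K2/[H⁺]²) = 1 / (1 + 10^+2.07 + 10^+0.84)
   = 1 / (1 + 117.49 + 6.9183) = 1/125.41 = 0.007974
[CO2*] = α₀ × DIC = 0.007974 × 1.18 = 0.00941 mmol/kg = 9.41 μmol/kg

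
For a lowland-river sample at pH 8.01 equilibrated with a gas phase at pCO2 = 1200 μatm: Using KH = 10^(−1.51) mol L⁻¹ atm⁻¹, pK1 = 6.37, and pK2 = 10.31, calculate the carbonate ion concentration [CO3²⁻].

[CO3²⁻] = 8.11 μmol/L

[CO2*] = KH · pCO2 = 10^(−1.51) × 1200×10^-6 = 3.708×10^-5 mol/L
α₀ = 1/(1 + K1/[H⁺] + K1K2/[H⁺]²) = 1/(1 + 10^+1.64 + 10^-0.66) = 0.02229
DIC = [CO2*]/α₀ = 3.708×10^-5 / 0.02229 = 1.664 mmol/L
[CO3²⁻] = α₂·DIC; α₂ = 0.004876, so [CO3²⁻] = 0.004876 × 1.664 = 0.00811 mmol/L = 8.11 μmol/L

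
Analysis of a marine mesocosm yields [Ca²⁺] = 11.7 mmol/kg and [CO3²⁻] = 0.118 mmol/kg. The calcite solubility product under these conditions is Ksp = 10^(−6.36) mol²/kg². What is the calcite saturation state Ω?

Ω = 3.16

Ksp = 10^(−6.36) = 4.365×10^-7
Ω = [Ca²⁺][CO3²⁻]/Ksp = (11.7×10^-3)(0.118×10^-3) / 4.365×10^-7 = 3.16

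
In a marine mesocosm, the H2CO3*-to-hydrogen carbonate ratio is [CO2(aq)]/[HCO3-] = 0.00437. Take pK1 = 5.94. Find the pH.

pH = 8.30

From K1 = [H⁺][HCO3-]/[CO2(aq)]:  pH = pK1 − log₁₀([CO2(aq)]/[HCO3-])
log₁₀(0.00437) = -2.360
pH = 5.94 − (-2.360) = 8.30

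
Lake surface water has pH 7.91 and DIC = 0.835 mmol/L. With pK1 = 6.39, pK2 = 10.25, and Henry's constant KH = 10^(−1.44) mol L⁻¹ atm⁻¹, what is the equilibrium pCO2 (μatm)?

pCO2 = 671 μatm

α₀ = 1 / (1 + K1/[H⁺] + K1K2/[H⁺]²) = 1 / (1 + 10^+1.52 + 10^-0.82)
   = 1 / (1 + 33.113 + 0.15136) = 1/34.264 = 0.02918
[CO2*] = α₀ × DIC = 0.02918 × 0.835 = 0.02437 mmol/L
pCO2 = [CO2*]/KH = 2.437×10^-5 / 3.631×10^-2 = 671 μatm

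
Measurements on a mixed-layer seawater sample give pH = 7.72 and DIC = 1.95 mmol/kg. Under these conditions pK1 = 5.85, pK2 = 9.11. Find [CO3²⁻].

α₂ = 1 / (1 + [H⁺]/K2 + [H⁺]²/(K1K2)) = 1 / (1 + 10^+1.39 + 10^-0.48)
   = 1 / (1 + 24.547 + 0.33113) = 1/25.878 = 0.03864
[CO3²⁻] = α₂ × DIC = 0.03864 × 1.95 = 0.0754 mmol/kg

[CO3²⁻] = 0.0754 mmol/kg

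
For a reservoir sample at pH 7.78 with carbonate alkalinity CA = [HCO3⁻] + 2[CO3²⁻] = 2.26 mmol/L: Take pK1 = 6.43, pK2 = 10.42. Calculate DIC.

DIC = 2.36 mmol/L

CA = [HCO3⁻] + 2[CO3²⁻] = (α₁ + 2α₂)·DIC
At pH 7.78: [H⁺]/K1 = 10^-1.35 = 0.044668, K2/[H⁺] = 10^-2.64 = 0.0022909
α₁ = 1/(1 + 0.044668 + 0.0022909) = 1/1.0470 = 0.9551; α₂ = α₁·K2/[H⁺] = 0.002188
α₁ + 2α₂ = 0.9595
DIC = CA / (α₁ + 2α₂) = 2.26 / 0.9595 = 2.36 mmol/L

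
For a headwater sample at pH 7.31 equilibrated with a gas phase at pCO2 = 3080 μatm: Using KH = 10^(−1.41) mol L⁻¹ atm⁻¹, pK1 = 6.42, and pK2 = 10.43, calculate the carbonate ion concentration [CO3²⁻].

[CO2*] = KH · pCO2 = 10^(−1.41) × 3080×10^-6 = 1.198×10^-4 mol/L
α₀ = 1/(1 + K1/[H⁺] + K1K2/[H⁺]²) = 1/(1 + 10^+0.89 + 10^-2.23) = 0.1140
DIC = [CO2*]/α₀ = 1.198×10^-4 / 0.1140 = 1.051 mmol/L
[CO3²⁻] = α₂·DIC; α₂ = 0.0006716, so [CO3²⁻] = 0.0006716 × 1.051 = 0.000706 mmol/L = 0.706 μmol/L

[CO3²⁻] = 0.706 μmol/L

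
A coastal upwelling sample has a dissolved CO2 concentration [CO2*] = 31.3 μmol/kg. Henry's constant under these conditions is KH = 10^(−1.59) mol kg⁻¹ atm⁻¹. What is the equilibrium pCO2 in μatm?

KH = 10^(−1.59) = 2.570×10^-2 mol kg⁻¹ atm⁻¹
pCO2 = [CO2*]/KH = 31.3×10^-6 / 2.570×10^-2 = 1.22×10^-3 atm = 1220 μatm

pCO2 = 1220 μatm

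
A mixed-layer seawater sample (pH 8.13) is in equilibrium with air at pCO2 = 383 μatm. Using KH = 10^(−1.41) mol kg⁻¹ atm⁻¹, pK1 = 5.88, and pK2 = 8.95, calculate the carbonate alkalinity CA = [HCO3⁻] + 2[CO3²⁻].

CA = 3.45 mmol/kg

[CO2*] = KH · pCO2 = 10^(−1.41) × 383×10^-6 = 1.490×10^-5 mol/kg
α₀ = 1/(1 + K1/[H⁺] + K1K2/[H⁺]²) = 1/(1 + 10^+2.25 + 10^+1.43) = 0.004860
DIC = [CO2*]/α₀ = 1.490×10^-5 / 0.004860 = 3.066 mmol/kg
CA = (α₁ + 2α₂)·DIC = (0.8643 + 2×0.1308) × 3.066 = 3.45 mmol/kg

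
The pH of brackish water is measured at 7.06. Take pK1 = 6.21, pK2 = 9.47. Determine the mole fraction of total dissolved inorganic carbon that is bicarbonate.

α₁ = 0.873

α₁ = 1 / (1 + [H⁺]/K1 + K2/[H⁺]) = 1 / (1 + 10^-0.85 + 10^-2.41)
   = 1 / (1 + 0.14125 + 0.0038905) = 1/1.1451 = 0.8733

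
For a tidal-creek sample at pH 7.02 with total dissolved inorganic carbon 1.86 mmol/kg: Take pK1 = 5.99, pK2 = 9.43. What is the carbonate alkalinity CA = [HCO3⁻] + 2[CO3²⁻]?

CA = [HCO3⁻] + 2[CO3²⁻] = (α₁ + 2α₂)·DIC
At pH 7.02: [H⁺]/K1 = 10^-1.03 = 0.093325, K2/[H⁺] = 10^-2.41 = 0.0038905
α₁ = 1/(1 + 0.093325 + 0.0038905) = 1/1.0972 = 0.9114; α₂ = α₁·K2/[H⁺] = 0.003546
α₁ + 2α₂ = 0.9185
CA = 0.9185 × 1.86 = 1.71 mmol/kg

CA = 1.71 mmol/kg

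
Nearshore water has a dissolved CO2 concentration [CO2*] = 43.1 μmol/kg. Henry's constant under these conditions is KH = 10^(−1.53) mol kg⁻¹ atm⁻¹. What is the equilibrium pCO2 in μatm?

pCO2 = 1460 μatm

KH = 10^(−1.53) = 2.951×10^-2 mol kg⁻¹ atm⁻¹
pCO2 = [CO2*]/KH = 43.1×10^-6 / 2.951×10^-2 = 1.46×10^-3 atm = 1460 μatm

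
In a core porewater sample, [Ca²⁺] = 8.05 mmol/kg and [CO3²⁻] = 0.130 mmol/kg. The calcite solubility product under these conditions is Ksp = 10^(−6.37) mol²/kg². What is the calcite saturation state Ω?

Ω = 2.45

Ksp = 10^(−6.37) = 4.266×10^-7
Ω = [Ca²⁺][CO3²⁻]/Ksp = (8.05×10^-3)(0.130×10^-3) / 4.266×10^-7 = 2.45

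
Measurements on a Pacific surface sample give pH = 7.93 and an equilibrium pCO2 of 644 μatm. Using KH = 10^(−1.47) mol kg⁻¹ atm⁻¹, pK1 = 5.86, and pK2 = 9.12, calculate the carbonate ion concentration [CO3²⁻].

[CO3²⁻] = 0.166 mmol/kg

[CO2*] = KH · pCO2 = 10^(−1.47) × 644×10^-6 = 2.182×10^-5 mol/kg
α₀ = 1/(1 + K1/[H⁺] + K1K2/[H⁺]²) = 1/(1 + 10^+2.07 + 10^+0.88) = 0.007932
DIC = [CO2*]/α₀ = 2.182×10^-5 / 0.007932 = 2.751 mmol/kg
[CO3²⁻] = α₂·DIC; α₂ = 0.06017, so [CO3²⁻] = 0.06017 × 2.751 = 0.166 mmol/kg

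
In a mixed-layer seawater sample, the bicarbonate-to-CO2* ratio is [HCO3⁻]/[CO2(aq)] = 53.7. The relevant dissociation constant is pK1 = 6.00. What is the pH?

From K1 = [H⁺][HCO3⁻]/[CO2(aq)]:  pH = pK1 + log₁₀([HCO3⁻]/[CO2(aq)])
log₁₀(53.7) = +1.730
pH = 6.00 + (+1.730) = 7.73

pH = 7.73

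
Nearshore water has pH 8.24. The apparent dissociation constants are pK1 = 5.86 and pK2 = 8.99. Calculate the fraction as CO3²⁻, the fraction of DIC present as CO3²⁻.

α₂ = 1 / (1 + [H⁺]/K2 + [H⁺]²/(K1K2)) = 1 / (1 + 10^+0.75 + 10^-1.63)
   = 1 / (1 + 5.6234 + 0.023442) = 1/6.6469 = 0.1504

α₂ = 0.150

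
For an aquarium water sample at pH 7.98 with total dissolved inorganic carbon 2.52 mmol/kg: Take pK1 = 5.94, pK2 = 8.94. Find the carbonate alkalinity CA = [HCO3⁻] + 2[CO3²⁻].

CA = 2.75 mmol/kg

CA = [HCO3⁻] + 2[CO3²⁻] = (α₁ + 2α₂)·DIC
At pH 7.98: [H⁺]/K1 = 10^-2.04 = 0.0091201, K2/[H⁺] = 10^-0.96 = 0.10965
α₁ = 1/(1 + 0.0091201 + 0.10965) = 1/1.1188 = 0.8938; α₂ = α₁·K2/[H⁺] = 0.09801
α₁ + 2α₂ = 1.0899
CA = 1.0899 × 2.52 = 2.75 mmol/kg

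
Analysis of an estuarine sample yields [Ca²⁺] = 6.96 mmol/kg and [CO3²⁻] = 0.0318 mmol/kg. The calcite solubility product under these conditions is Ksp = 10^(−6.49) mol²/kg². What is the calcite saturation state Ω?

Ω = 0.684

Ksp = 10^(−6.49) = 3.236×10^-7
Ω = [Ca²⁺][CO3²⁻]/Ksp = (6.96×10^-3)(0.0318×10^-3) / 3.236×10^-7 = 0.684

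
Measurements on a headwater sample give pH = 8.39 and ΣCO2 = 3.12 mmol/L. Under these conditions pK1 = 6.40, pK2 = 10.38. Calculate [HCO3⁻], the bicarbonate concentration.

[HCO3⁻] = 3.06 mmol/L

α₁ = 1 / (1 + [H⁺]/K1 + K2/[H⁺]) = 1 / (1 + 10^-1.99 + 10^-1.99)
   = 1 / (1 + 0.010233 + 0.010233) = 1/1.0205 = 0.9799
[HCO3⁻] = α₁ × DIC = 0.9799 × 3.12 = 3.06 mmol/L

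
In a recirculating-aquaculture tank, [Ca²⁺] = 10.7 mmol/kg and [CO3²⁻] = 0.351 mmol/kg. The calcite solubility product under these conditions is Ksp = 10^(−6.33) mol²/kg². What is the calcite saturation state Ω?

Ksp = 10^(−6.33) = 4.677×10^-7
Ω = [Ca²⁺][CO3²⁻]/Ksp = (10.7×10^-3)(0.351×10^-3) / 4.677×10^-7 = 8.03

Ω = 8.03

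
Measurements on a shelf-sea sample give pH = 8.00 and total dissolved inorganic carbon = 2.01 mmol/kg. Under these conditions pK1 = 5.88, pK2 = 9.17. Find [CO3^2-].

α₂ = 1 / (1 + [H⁺]/K2 + [H⁺]²/(K1K2)) = 1 / (1 + 10^+1.17 + 10^-0.95)
   = 1 / (1 + 14.791 + 0.11220) = 1/15.903 = 0.06288
[CO3²⁻] = α₂ × DIC = 0.06288 × 2.01 = 0.126 mmol/kg

[CO3²⁻] = 0.126 mmol/kg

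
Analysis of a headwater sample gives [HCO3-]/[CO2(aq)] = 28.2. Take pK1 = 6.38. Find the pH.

pH = 7.83

From K1 = [H⁺][HCO3-]/[CO2(aq)]:  pH = pK1 + log₁₀([HCO3-]/[CO2(aq)])
log₁₀(28.2) = +1.450
pH = 6.38 + (+1.450) = 7.83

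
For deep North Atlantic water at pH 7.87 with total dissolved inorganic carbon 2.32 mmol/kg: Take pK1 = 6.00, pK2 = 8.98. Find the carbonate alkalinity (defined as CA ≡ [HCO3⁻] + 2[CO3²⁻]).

CA = 2.46 mmol/kg

CA = [HCO3⁻] + 2[CO3²⁻] = (α₁ + 2α₂)·DIC
At pH 7.87: [H⁺]/K1 = 10^-1.87 = 0.013490, K2/[H⁺] = 10^-1.11 = 0.077625
α₁ = 1/(1 + 0.013490 + 0.077625) = 1/1.0911 = 0.9165; α₂ = α₁·K2/[H⁺] = 0.07114
α₁ + 2α₂ = 1.0588
CA = 1.0588 × 2.32 = 2.46 mmol/kg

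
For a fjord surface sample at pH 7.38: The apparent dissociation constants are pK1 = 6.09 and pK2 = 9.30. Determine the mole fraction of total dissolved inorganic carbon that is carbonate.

α₂ = 0.0113

α₂ = 1 / (1 + [H⁺]/K2 + [H⁺]²/(K1K2)) = 1 / (1 + 10^+1.92 + 10^+0.63)
   = 1 / (1 + 83.176 + 4.2658) = 1/88.442 = 0.01131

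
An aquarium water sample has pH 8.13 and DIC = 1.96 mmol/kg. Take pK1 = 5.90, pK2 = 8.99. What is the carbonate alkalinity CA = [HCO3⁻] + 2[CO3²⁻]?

CA = [HCO3⁻] + 2[CO3²⁻] = (α₁ + 2α₂)·DIC
At pH 8.13: [H⁺]/K1 = 10^-2.23 = 0.0058884, K2/[H⁺] = 10^-0.86 = 0.13804
α₁ = 1/(1 + 0.0058884 + 0.13804) = 1/1.1439 = 0.8742; α₂ = α₁·K2/[H⁺] = 0.1207
α₁ + 2α₂ = 1.1155
CA = 1.1155 × 1.96 = 2.19 mmol/kg

CA = 2.19 mmol/kg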